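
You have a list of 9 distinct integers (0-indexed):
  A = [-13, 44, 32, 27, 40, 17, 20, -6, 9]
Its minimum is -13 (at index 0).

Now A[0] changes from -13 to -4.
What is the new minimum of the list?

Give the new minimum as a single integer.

Answer: -6

Derivation:
Old min = -13 (at index 0)
Change: A[0] -13 -> -4
Changed element WAS the min. Need to check: is -4 still <= all others?
  Min of remaining elements: -6
  New min = min(-4, -6) = -6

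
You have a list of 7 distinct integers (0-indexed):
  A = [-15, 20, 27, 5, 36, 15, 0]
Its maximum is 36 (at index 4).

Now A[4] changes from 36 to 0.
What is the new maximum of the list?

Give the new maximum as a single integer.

Old max = 36 (at index 4)
Change: A[4] 36 -> 0
Changed element WAS the max -> may need rescan.
  Max of remaining elements: 27
  New max = max(0, 27) = 27

Answer: 27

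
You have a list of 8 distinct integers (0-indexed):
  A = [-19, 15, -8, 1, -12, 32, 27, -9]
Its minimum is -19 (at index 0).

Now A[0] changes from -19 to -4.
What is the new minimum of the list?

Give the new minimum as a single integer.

Old min = -19 (at index 0)
Change: A[0] -19 -> -4
Changed element WAS the min. Need to check: is -4 still <= all others?
  Min of remaining elements: -12
  New min = min(-4, -12) = -12

Answer: -12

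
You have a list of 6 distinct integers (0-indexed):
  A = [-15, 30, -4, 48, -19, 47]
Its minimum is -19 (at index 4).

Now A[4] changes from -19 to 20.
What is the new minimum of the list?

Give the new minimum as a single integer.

Answer: -15

Derivation:
Old min = -19 (at index 4)
Change: A[4] -19 -> 20
Changed element WAS the min. Need to check: is 20 still <= all others?
  Min of remaining elements: -15
  New min = min(20, -15) = -15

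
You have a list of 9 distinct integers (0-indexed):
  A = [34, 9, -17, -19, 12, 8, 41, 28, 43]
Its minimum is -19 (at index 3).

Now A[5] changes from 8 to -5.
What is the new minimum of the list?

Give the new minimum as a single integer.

Answer: -19

Derivation:
Old min = -19 (at index 3)
Change: A[5] 8 -> -5
Changed element was NOT the old min.
  New min = min(old_min, new_val) = min(-19, -5) = -19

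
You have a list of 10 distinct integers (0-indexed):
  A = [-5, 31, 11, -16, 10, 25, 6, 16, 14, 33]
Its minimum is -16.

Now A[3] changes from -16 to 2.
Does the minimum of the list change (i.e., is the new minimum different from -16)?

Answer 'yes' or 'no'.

Old min = -16
Change: A[3] -16 -> 2
Changed element was the min; new min must be rechecked.
New min = -5; changed? yes

Answer: yes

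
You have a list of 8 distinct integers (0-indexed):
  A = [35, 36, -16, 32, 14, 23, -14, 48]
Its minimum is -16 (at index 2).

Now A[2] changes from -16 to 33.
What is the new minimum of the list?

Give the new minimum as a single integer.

Old min = -16 (at index 2)
Change: A[2] -16 -> 33
Changed element WAS the min. Need to check: is 33 still <= all others?
  Min of remaining elements: -14
  New min = min(33, -14) = -14

Answer: -14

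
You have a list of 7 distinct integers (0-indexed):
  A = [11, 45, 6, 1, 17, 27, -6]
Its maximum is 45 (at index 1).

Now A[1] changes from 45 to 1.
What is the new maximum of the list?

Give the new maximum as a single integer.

Old max = 45 (at index 1)
Change: A[1] 45 -> 1
Changed element WAS the max -> may need rescan.
  Max of remaining elements: 27
  New max = max(1, 27) = 27

Answer: 27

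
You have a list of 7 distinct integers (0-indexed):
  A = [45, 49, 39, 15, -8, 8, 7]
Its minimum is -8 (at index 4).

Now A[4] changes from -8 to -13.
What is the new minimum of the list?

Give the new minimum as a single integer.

Old min = -8 (at index 4)
Change: A[4] -8 -> -13
Changed element WAS the min. Need to check: is -13 still <= all others?
  Min of remaining elements: 7
  New min = min(-13, 7) = -13

Answer: -13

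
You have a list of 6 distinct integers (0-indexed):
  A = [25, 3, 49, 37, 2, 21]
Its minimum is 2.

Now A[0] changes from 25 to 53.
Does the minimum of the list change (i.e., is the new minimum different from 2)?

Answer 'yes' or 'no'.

Old min = 2
Change: A[0] 25 -> 53
Changed element was NOT the min; min changes only if 53 < 2.
New min = 2; changed? no

Answer: no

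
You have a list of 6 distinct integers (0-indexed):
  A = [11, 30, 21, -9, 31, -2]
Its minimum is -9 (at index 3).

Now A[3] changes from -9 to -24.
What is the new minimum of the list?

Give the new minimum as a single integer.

Answer: -24

Derivation:
Old min = -9 (at index 3)
Change: A[3] -9 -> -24
Changed element WAS the min. Need to check: is -24 still <= all others?
  Min of remaining elements: -2
  New min = min(-24, -2) = -24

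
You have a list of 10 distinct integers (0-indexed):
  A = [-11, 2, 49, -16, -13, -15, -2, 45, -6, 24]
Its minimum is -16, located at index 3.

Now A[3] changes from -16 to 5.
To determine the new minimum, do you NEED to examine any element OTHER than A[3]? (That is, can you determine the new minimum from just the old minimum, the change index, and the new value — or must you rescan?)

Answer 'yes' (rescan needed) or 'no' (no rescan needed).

Answer: yes

Derivation:
Old min = -16 at index 3
Change at index 3: -16 -> 5
Index 3 WAS the min and new value 5 > old min -16. Must rescan other elements to find the new min.
Needs rescan: yes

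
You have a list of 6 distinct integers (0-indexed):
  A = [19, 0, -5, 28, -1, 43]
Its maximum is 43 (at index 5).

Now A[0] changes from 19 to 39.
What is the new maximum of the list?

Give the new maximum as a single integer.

Answer: 43

Derivation:
Old max = 43 (at index 5)
Change: A[0] 19 -> 39
Changed element was NOT the old max.
  New max = max(old_max, new_val) = max(43, 39) = 43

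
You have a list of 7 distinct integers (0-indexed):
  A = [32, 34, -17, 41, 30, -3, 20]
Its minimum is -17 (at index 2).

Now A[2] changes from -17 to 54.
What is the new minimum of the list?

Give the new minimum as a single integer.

Answer: -3

Derivation:
Old min = -17 (at index 2)
Change: A[2] -17 -> 54
Changed element WAS the min. Need to check: is 54 still <= all others?
  Min of remaining elements: -3
  New min = min(54, -3) = -3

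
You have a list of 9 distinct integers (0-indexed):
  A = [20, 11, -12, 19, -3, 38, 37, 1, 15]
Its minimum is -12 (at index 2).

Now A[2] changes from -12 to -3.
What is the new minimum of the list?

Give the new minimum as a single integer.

Answer: -3

Derivation:
Old min = -12 (at index 2)
Change: A[2] -12 -> -3
Changed element WAS the min. Need to check: is -3 still <= all others?
  Min of remaining elements: -3
  New min = min(-3, -3) = -3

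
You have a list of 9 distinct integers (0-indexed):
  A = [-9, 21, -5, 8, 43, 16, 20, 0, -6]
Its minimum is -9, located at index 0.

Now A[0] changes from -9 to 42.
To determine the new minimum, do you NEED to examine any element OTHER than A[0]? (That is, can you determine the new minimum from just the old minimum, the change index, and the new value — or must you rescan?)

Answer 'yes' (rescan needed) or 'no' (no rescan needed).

Answer: yes

Derivation:
Old min = -9 at index 0
Change at index 0: -9 -> 42
Index 0 WAS the min and new value 42 > old min -9. Must rescan other elements to find the new min.
Needs rescan: yes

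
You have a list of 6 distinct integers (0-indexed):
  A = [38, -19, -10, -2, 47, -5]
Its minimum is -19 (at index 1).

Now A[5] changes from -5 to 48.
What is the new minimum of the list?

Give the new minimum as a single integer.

Old min = -19 (at index 1)
Change: A[5] -5 -> 48
Changed element was NOT the old min.
  New min = min(old_min, new_val) = min(-19, 48) = -19

Answer: -19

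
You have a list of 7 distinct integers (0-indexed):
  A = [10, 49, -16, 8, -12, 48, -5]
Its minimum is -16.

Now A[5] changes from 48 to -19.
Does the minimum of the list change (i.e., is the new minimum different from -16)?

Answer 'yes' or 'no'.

Answer: yes

Derivation:
Old min = -16
Change: A[5] 48 -> -19
Changed element was NOT the min; min changes only if -19 < -16.
New min = -19; changed? yes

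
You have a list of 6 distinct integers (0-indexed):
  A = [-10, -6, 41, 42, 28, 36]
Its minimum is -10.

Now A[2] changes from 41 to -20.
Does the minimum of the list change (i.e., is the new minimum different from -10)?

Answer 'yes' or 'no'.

Answer: yes

Derivation:
Old min = -10
Change: A[2] 41 -> -20
Changed element was NOT the min; min changes only if -20 < -10.
New min = -20; changed? yes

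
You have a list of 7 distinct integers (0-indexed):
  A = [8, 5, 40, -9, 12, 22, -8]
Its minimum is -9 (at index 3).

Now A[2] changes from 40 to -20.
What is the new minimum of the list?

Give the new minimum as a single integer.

Old min = -9 (at index 3)
Change: A[2] 40 -> -20
Changed element was NOT the old min.
  New min = min(old_min, new_val) = min(-9, -20) = -20

Answer: -20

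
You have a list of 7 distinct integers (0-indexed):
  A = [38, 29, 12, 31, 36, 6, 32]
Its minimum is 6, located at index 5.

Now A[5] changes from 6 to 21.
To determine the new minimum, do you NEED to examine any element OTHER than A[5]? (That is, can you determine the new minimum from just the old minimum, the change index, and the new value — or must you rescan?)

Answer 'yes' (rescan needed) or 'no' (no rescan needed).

Old min = 6 at index 5
Change at index 5: 6 -> 21
Index 5 WAS the min and new value 21 > old min 6. Must rescan other elements to find the new min.
Needs rescan: yes

Answer: yes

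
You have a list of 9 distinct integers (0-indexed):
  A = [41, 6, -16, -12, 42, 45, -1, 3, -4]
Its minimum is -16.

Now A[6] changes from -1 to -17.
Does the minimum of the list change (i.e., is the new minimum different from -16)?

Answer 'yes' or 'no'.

Old min = -16
Change: A[6] -1 -> -17
Changed element was NOT the min; min changes only if -17 < -16.
New min = -17; changed? yes

Answer: yes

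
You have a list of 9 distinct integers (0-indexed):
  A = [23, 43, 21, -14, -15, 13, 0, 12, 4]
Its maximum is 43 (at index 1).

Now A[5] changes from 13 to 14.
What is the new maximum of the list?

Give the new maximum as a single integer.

Answer: 43

Derivation:
Old max = 43 (at index 1)
Change: A[5] 13 -> 14
Changed element was NOT the old max.
  New max = max(old_max, new_val) = max(43, 14) = 43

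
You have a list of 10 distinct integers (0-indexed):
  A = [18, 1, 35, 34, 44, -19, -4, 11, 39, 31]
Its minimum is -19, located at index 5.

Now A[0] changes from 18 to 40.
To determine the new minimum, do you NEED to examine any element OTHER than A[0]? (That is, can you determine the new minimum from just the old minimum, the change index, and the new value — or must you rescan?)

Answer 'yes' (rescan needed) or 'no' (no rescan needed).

Old min = -19 at index 5
Change at index 0: 18 -> 40
Index 0 was NOT the min. New min = min(-19, 40). No rescan of other elements needed.
Needs rescan: no

Answer: no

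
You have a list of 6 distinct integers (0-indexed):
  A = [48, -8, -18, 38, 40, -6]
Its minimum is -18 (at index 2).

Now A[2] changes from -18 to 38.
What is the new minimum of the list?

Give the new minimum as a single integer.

Old min = -18 (at index 2)
Change: A[2] -18 -> 38
Changed element WAS the min. Need to check: is 38 still <= all others?
  Min of remaining elements: -8
  New min = min(38, -8) = -8

Answer: -8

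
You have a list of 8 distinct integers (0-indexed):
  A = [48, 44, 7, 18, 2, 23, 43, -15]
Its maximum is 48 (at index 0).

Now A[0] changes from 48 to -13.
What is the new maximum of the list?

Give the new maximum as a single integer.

Answer: 44

Derivation:
Old max = 48 (at index 0)
Change: A[0] 48 -> -13
Changed element WAS the max -> may need rescan.
  Max of remaining elements: 44
  New max = max(-13, 44) = 44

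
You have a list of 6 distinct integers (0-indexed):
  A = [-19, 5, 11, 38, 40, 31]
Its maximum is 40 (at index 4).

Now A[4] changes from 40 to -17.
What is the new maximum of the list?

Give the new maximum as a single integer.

Old max = 40 (at index 4)
Change: A[4] 40 -> -17
Changed element WAS the max -> may need rescan.
  Max of remaining elements: 38
  New max = max(-17, 38) = 38

Answer: 38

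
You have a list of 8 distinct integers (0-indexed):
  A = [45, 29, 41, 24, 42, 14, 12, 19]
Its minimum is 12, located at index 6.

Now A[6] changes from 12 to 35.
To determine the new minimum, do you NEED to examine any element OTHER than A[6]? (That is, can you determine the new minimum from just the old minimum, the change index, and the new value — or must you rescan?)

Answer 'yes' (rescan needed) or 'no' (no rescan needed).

Old min = 12 at index 6
Change at index 6: 12 -> 35
Index 6 WAS the min and new value 35 > old min 12. Must rescan other elements to find the new min.
Needs rescan: yes

Answer: yes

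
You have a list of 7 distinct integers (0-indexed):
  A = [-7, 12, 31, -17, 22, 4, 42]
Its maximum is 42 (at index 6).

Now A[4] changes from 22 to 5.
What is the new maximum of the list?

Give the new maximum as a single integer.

Old max = 42 (at index 6)
Change: A[4] 22 -> 5
Changed element was NOT the old max.
  New max = max(old_max, new_val) = max(42, 5) = 42

Answer: 42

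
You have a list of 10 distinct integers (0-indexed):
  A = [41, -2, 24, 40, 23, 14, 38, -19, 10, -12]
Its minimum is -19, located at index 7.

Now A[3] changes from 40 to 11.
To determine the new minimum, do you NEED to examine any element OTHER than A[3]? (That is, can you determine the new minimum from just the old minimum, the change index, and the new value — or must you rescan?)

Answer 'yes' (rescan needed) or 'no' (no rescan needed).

Old min = -19 at index 7
Change at index 3: 40 -> 11
Index 3 was NOT the min. New min = min(-19, 11). No rescan of other elements needed.
Needs rescan: no

Answer: no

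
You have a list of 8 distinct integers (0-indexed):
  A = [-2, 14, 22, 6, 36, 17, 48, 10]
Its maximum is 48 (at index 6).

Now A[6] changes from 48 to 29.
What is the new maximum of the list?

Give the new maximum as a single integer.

Old max = 48 (at index 6)
Change: A[6] 48 -> 29
Changed element WAS the max -> may need rescan.
  Max of remaining elements: 36
  New max = max(29, 36) = 36

Answer: 36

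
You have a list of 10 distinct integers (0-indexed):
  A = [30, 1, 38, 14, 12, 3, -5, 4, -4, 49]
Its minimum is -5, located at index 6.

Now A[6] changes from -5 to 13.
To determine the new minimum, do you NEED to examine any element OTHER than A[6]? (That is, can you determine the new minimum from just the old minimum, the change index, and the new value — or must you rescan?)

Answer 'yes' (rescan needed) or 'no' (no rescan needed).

Old min = -5 at index 6
Change at index 6: -5 -> 13
Index 6 WAS the min and new value 13 > old min -5. Must rescan other elements to find the new min.
Needs rescan: yes

Answer: yes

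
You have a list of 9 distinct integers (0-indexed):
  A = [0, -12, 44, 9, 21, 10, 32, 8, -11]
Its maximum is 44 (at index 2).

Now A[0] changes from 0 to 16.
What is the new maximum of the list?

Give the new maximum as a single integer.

Old max = 44 (at index 2)
Change: A[0] 0 -> 16
Changed element was NOT the old max.
  New max = max(old_max, new_val) = max(44, 16) = 44

Answer: 44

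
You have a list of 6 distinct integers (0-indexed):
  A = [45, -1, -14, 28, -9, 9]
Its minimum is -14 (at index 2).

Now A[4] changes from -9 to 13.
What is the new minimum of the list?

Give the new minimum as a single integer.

Old min = -14 (at index 2)
Change: A[4] -9 -> 13
Changed element was NOT the old min.
  New min = min(old_min, new_val) = min(-14, 13) = -14

Answer: -14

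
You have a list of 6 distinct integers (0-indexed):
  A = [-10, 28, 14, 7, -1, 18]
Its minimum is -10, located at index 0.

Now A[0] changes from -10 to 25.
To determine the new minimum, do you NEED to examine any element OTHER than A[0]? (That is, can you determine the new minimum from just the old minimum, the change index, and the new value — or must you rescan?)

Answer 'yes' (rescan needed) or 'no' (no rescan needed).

Old min = -10 at index 0
Change at index 0: -10 -> 25
Index 0 WAS the min and new value 25 > old min -10. Must rescan other elements to find the new min.
Needs rescan: yes

Answer: yes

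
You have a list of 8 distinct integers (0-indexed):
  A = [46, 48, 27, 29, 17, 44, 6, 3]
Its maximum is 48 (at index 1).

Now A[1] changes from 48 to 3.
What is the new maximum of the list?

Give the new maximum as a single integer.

Answer: 46

Derivation:
Old max = 48 (at index 1)
Change: A[1] 48 -> 3
Changed element WAS the max -> may need rescan.
  Max of remaining elements: 46
  New max = max(3, 46) = 46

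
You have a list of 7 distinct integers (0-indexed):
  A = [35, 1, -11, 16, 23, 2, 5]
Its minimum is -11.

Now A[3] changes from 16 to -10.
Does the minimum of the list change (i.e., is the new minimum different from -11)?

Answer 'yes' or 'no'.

Answer: no

Derivation:
Old min = -11
Change: A[3] 16 -> -10
Changed element was NOT the min; min changes only if -10 < -11.
New min = -11; changed? no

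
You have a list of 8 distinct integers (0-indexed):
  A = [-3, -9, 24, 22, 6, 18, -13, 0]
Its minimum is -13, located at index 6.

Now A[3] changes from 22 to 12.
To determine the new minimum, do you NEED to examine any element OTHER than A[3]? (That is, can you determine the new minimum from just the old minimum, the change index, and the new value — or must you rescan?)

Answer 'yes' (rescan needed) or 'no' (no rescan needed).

Answer: no

Derivation:
Old min = -13 at index 6
Change at index 3: 22 -> 12
Index 3 was NOT the min. New min = min(-13, 12). No rescan of other elements needed.
Needs rescan: no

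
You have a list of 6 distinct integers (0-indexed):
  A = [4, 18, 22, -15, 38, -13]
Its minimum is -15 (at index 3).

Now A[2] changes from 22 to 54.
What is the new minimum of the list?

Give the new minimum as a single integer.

Answer: -15

Derivation:
Old min = -15 (at index 3)
Change: A[2] 22 -> 54
Changed element was NOT the old min.
  New min = min(old_min, new_val) = min(-15, 54) = -15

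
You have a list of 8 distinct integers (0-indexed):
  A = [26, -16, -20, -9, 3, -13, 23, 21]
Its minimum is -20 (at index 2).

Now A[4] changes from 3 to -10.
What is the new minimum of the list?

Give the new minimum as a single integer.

Answer: -20

Derivation:
Old min = -20 (at index 2)
Change: A[4] 3 -> -10
Changed element was NOT the old min.
  New min = min(old_min, new_val) = min(-20, -10) = -20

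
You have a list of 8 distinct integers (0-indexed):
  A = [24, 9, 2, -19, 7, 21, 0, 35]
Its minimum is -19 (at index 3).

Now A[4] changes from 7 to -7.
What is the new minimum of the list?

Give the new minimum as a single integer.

Old min = -19 (at index 3)
Change: A[4] 7 -> -7
Changed element was NOT the old min.
  New min = min(old_min, new_val) = min(-19, -7) = -19

Answer: -19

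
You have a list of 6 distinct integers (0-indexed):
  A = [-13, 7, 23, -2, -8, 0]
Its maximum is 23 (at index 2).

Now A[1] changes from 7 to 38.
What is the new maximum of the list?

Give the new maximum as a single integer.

Old max = 23 (at index 2)
Change: A[1] 7 -> 38
Changed element was NOT the old max.
  New max = max(old_max, new_val) = max(23, 38) = 38

Answer: 38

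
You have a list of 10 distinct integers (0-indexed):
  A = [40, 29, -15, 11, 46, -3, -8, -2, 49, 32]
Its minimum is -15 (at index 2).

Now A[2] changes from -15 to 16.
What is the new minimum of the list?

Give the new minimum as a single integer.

Answer: -8

Derivation:
Old min = -15 (at index 2)
Change: A[2] -15 -> 16
Changed element WAS the min. Need to check: is 16 still <= all others?
  Min of remaining elements: -8
  New min = min(16, -8) = -8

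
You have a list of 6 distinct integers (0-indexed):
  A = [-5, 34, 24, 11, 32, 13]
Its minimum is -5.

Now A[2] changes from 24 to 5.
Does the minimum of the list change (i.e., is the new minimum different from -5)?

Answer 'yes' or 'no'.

Old min = -5
Change: A[2] 24 -> 5
Changed element was NOT the min; min changes only if 5 < -5.
New min = -5; changed? no

Answer: no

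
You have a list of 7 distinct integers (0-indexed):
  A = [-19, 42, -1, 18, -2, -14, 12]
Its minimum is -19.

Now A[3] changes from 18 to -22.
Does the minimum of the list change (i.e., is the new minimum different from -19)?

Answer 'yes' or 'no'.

Old min = -19
Change: A[3] 18 -> -22
Changed element was NOT the min; min changes only if -22 < -19.
New min = -22; changed? yes

Answer: yes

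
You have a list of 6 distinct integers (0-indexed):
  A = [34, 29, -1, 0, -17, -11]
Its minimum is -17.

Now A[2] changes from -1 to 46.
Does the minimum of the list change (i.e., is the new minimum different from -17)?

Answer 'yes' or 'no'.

Old min = -17
Change: A[2] -1 -> 46
Changed element was NOT the min; min changes only if 46 < -17.
New min = -17; changed? no

Answer: no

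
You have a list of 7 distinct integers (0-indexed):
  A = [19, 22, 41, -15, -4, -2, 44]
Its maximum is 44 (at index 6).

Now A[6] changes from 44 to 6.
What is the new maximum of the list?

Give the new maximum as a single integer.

Answer: 41

Derivation:
Old max = 44 (at index 6)
Change: A[6] 44 -> 6
Changed element WAS the max -> may need rescan.
  Max of remaining elements: 41
  New max = max(6, 41) = 41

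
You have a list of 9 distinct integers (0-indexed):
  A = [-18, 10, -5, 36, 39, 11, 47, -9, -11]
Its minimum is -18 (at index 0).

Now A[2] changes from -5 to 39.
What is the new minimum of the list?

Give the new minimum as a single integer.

Old min = -18 (at index 0)
Change: A[2] -5 -> 39
Changed element was NOT the old min.
  New min = min(old_min, new_val) = min(-18, 39) = -18

Answer: -18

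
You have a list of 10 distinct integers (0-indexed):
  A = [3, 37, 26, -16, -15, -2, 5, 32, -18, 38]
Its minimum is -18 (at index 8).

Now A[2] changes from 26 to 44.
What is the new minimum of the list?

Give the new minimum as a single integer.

Answer: -18

Derivation:
Old min = -18 (at index 8)
Change: A[2] 26 -> 44
Changed element was NOT the old min.
  New min = min(old_min, new_val) = min(-18, 44) = -18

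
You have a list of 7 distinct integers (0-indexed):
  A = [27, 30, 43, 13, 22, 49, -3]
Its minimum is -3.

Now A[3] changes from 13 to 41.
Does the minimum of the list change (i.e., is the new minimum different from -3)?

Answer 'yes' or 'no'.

Old min = -3
Change: A[3] 13 -> 41
Changed element was NOT the min; min changes only if 41 < -3.
New min = -3; changed? no

Answer: no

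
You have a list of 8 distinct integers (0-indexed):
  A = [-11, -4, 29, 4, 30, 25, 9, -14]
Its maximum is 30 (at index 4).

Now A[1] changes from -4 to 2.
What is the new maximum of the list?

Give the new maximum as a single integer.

Answer: 30

Derivation:
Old max = 30 (at index 4)
Change: A[1] -4 -> 2
Changed element was NOT the old max.
  New max = max(old_max, new_val) = max(30, 2) = 30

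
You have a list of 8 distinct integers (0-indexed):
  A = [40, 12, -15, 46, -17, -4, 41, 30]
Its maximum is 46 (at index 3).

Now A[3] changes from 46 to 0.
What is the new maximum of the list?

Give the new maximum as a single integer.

Old max = 46 (at index 3)
Change: A[3] 46 -> 0
Changed element WAS the max -> may need rescan.
  Max of remaining elements: 41
  New max = max(0, 41) = 41

Answer: 41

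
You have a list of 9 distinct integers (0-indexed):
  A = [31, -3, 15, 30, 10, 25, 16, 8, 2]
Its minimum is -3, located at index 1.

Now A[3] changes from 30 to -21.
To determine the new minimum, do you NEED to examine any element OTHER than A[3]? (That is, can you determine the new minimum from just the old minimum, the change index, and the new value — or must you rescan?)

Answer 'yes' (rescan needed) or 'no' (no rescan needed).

Old min = -3 at index 1
Change at index 3: 30 -> -21
Index 3 was NOT the min. New min = min(-3, -21). No rescan of other elements needed.
Needs rescan: no

Answer: no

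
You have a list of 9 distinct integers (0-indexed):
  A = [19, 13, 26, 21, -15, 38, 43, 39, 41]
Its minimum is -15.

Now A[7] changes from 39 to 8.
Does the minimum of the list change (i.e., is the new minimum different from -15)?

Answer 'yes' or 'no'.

Old min = -15
Change: A[7] 39 -> 8
Changed element was NOT the min; min changes only if 8 < -15.
New min = -15; changed? no

Answer: no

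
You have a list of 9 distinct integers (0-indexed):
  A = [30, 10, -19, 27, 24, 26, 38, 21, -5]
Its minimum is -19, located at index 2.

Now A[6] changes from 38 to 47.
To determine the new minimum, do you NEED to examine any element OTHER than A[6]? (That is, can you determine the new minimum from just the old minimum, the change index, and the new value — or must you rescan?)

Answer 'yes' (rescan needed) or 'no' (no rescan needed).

Answer: no

Derivation:
Old min = -19 at index 2
Change at index 6: 38 -> 47
Index 6 was NOT the min. New min = min(-19, 47). No rescan of other elements needed.
Needs rescan: no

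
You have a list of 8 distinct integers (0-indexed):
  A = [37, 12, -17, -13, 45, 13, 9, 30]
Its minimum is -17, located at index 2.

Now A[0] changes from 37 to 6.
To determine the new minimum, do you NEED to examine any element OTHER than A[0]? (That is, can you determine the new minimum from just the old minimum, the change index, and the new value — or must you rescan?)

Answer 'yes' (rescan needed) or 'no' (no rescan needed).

Old min = -17 at index 2
Change at index 0: 37 -> 6
Index 0 was NOT the min. New min = min(-17, 6). No rescan of other elements needed.
Needs rescan: no

Answer: no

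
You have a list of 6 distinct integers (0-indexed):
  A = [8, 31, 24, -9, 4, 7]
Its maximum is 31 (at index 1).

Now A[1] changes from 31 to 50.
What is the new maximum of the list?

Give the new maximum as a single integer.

Answer: 50

Derivation:
Old max = 31 (at index 1)
Change: A[1] 31 -> 50
Changed element WAS the max -> may need rescan.
  Max of remaining elements: 24
  New max = max(50, 24) = 50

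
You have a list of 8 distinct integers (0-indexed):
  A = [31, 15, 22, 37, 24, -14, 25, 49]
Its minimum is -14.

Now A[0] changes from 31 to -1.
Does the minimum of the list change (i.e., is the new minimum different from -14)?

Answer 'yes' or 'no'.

Old min = -14
Change: A[0] 31 -> -1
Changed element was NOT the min; min changes only if -1 < -14.
New min = -14; changed? no

Answer: no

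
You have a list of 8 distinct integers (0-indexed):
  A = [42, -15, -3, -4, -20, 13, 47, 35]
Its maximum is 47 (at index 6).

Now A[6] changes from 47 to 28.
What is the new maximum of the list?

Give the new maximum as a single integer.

Answer: 42

Derivation:
Old max = 47 (at index 6)
Change: A[6] 47 -> 28
Changed element WAS the max -> may need rescan.
  Max of remaining elements: 42
  New max = max(28, 42) = 42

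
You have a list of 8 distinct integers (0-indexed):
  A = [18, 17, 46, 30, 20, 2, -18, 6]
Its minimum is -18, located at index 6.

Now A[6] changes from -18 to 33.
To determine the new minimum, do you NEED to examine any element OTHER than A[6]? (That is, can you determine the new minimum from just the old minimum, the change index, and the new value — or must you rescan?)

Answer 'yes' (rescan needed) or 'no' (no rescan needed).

Old min = -18 at index 6
Change at index 6: -18 -> 33
Index 6 WAS the min and new value 33 > old min -18. Must rescan other elements to find the new min.
Needs rescan: yes

Answer: yes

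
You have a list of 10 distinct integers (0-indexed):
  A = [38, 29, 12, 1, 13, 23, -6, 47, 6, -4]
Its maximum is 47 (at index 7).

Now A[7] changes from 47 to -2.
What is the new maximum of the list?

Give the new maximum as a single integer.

Answer: 38

Derivation:
Old max = 47 (at index 7)
Change: A[7] 47 -> -2
Changed element WAS the max -> may need rescan.
  Max of remaining elements: 38
  New max = max(-2, 38) = 38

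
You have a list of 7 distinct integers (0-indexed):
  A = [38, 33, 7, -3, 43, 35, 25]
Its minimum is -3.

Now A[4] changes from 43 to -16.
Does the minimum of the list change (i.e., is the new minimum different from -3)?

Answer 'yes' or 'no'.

Old min = -3
Change: A[4] 43 -> -16
Changed element was NOT the min; min changes only if -16 < -3.
New min = -16; changed? yes

Answer: yes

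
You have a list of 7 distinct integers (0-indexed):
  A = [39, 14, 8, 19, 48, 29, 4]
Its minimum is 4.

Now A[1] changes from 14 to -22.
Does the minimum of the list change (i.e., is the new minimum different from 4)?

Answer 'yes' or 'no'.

Answer: yes

Derivation:
Old min = 4
Change: A[1] 14 -> -22
Changed element was NOT the min; min changes only if -22 < 4.
New min = -22; changed? yes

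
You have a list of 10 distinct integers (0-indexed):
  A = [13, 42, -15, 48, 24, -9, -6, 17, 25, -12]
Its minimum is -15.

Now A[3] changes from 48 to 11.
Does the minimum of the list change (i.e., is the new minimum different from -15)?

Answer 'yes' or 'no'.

Old min = -15
Change: A[3] 48 -> 11
Changed element was NOT the min; min changes only if 11 < -15.
New min = -15; changed? no

Answer: no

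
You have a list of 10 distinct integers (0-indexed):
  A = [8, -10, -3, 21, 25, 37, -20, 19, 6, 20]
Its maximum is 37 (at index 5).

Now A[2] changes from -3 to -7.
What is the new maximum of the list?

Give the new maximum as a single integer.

Old max = 37 (at index 5)
Change: A[2] -3 -> -7
Changed element was NOT the old max.
  New max = max(old_max, new_val) = max(37, -7) = 37

Answer: 37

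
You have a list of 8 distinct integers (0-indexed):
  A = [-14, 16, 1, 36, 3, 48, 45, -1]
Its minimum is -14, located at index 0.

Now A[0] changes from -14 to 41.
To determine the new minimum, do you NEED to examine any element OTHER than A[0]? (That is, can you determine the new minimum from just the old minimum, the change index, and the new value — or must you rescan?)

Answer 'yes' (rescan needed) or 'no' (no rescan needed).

Old min = -14 at index 0
Change at index 0: -14 -> 41
Index 0 WAS the min and new value 41 > old min -14. Must rescan other elements to find the new min.
Needs rescan: yes

Answer: yes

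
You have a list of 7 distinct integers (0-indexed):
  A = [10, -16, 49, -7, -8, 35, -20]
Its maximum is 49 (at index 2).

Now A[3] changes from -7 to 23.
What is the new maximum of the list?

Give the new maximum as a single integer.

Old max = 49 (at index 2)
Change: A[3] -7 -> 23
Changed element was NOT the old max.
  New max = max(old_max, new_val) = max(49, 23) = 49

Answer: 49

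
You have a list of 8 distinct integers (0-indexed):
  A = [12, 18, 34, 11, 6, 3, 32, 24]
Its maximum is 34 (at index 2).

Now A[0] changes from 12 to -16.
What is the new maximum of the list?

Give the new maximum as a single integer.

Old max = 34 (at index 2)
Change: A[0] 12 -> -16
Changed element was NOT the old max.
  New max = max(old_max, new_val) = max(34, -16) = 34

Answer: 34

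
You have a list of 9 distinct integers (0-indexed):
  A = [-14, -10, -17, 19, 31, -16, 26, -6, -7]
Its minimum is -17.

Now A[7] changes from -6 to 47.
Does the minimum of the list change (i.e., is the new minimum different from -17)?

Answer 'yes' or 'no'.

Answer: no

Derivation:
Old min = -17
Change: A[7] -6 -> 47
Changed element was NOT the min; min changes only if 47 < -17.
New min = -17; changed? no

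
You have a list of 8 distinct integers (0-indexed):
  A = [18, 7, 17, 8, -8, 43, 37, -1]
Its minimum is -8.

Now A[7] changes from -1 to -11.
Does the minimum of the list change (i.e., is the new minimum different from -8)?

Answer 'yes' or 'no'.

Old min = -8
Change: A[7] -1 -> -11
Changed element was NOT the min; min changes only if -11 < -8.
New min = -11; changed? yes

Answer: yes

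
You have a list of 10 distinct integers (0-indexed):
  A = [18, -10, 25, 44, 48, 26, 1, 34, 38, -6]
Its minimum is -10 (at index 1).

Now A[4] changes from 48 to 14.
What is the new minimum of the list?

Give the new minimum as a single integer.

Answer: -10

Derivation:
Old min = -10 (at index 1)
Change: A[4] 48 -> 14
Changed element was NOT the old min.
  New min = min(old_min, new_val) = min(-10, 14) = -10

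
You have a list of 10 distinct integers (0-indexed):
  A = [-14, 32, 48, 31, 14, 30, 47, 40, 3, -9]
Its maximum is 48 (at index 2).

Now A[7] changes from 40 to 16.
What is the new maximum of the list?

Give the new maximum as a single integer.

Answer: 48

Derivation:
Old max = 48 (at index 2)
Change: A[7] 40 -> 16
Changed element was NOT the old max.
  New max = max(old_max, new_val) = max(48, 16) = 48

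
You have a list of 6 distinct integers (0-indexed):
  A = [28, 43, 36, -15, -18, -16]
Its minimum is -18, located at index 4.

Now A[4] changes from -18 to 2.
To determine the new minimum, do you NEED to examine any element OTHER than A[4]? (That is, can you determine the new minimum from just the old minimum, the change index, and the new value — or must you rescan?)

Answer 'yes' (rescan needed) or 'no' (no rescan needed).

Answer: yes

Derivation:
Old min = -18 at index 4
Change at index 4: -18 -> 2
Index 4 WAS the min and new value 2 > old min -18. Must rescan other elements to find the new min.
Needs rescan: yes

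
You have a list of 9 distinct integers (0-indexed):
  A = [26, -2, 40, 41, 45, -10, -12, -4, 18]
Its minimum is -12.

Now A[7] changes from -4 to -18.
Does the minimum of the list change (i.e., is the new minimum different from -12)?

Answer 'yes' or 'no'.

Old min = -12
Change: A[7] -4 -> -18
Changed element was NOT the min; min changes only if -18 < -12.
New min = -18; changed? yes

Answer: yes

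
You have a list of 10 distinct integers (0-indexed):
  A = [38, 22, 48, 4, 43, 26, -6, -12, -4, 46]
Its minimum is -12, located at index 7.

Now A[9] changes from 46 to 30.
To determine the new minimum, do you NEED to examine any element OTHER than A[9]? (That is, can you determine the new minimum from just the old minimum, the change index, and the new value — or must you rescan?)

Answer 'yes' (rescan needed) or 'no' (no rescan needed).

Answer: no

Derivation:
Old min = -12 at index 7
Change at index 9: 46 -> 30
Index 9 was NOT the min. New min = min(-12, 30). No rescan of other elements needed.
Needs rescan: no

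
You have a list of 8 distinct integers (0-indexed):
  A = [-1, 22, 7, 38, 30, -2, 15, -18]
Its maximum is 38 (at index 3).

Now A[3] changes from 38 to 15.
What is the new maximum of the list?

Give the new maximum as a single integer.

Old max = 38 (at index 3)
Change: A[3] 38 -> 15
Changed element WAS the max -> may need rescan.
  Max of remaining elements: 30
  New max = max(15, 30) = 30

Answer: 30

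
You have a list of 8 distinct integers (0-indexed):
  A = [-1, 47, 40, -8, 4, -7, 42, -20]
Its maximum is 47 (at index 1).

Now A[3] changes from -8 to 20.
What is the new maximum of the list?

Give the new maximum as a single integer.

Answer: 47

Derivation:
Old max = 47 (at index 1)
Change: A[3] -8 -> 20
Changed element was NOT the old max.
  New max = max(old_max, new_val) = max(47, 20) = 47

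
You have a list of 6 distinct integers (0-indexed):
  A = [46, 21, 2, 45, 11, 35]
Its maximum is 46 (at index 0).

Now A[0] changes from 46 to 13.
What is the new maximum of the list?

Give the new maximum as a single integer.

Answer: 45

Derivation:
Old max = 46 (at index 0)
Change: A[0] 46 -> 13
Changed element WAS the max -> may need rescan.
  Max of remaining elements: 45
  New max = max(13, 45) = 45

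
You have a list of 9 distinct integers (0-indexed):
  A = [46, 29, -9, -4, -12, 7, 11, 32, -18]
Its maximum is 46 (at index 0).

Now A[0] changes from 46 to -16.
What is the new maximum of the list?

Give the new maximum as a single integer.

Old max = 46 (at index 0)
Change: A[0] 46 -> -16
Changed element WAS the max -> may need rescan.
  Max of remaining elements: 32
  New max = max(-16, 32) = 32

Answer: 32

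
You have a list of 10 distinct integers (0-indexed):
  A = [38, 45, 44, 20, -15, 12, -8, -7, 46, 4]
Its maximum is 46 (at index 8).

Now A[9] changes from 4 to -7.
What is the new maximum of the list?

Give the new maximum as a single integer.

Old max = 46 (at index 8)
Change: A[9] 4 -> -7
Changed element was NOT the old max.
  New max = max(old_max, new_val) = max(46, -7) = 46

Answer: 46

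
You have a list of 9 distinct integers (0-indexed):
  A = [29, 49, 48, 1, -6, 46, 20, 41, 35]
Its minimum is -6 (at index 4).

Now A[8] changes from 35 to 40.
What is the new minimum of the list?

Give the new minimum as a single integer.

Old min = -6 (at index 4)
Change: A[8] 35 -> 40
Changed element was NOT the old min.
  New min = min(old_min, new_val) = min(-6, 40) = -6

Answer: -6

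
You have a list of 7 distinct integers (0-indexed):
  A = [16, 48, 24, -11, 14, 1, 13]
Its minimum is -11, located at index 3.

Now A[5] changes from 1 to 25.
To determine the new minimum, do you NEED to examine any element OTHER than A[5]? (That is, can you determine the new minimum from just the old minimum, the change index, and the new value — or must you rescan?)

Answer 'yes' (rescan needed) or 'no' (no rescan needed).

Answer: no

Derivation:
Old min = -11 at index 3
Change at index 5: 1 -> 25
Index 5 was NOT the min. New min = min(-11, 25). No rescan of other elements needed.
Needs rescan: no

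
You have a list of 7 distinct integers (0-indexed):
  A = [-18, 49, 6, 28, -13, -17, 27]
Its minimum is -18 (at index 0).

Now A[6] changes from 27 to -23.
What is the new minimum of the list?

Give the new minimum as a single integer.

Answer: -23

Derivation:
Old min = -18 (at index 0)
Change: A[6] 27 -> -23
Changed element was NOT the old min.
  New min = min(old_min, new_val) = min(-18, -23) = -23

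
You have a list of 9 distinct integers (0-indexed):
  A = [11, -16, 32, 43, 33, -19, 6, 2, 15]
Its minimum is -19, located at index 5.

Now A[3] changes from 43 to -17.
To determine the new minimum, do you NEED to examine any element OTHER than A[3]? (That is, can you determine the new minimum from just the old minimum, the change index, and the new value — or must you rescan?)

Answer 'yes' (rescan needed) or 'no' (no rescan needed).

Old min = -19 at index 5
Change at index 3: 43 -> -17
Index 3 was NOT the min. New min = min(-19, -17). No rescan of other elements needed.
Needs rescan: no

Answer: no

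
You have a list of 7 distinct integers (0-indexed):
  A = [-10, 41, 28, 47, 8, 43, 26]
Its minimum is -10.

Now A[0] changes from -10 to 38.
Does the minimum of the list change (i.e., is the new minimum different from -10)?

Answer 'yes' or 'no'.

Old min = -10
Change: A[0] -10 -> 38
Changed element was the min; new min must be rechecked.
New min = 8; changed? yes

Answer: yes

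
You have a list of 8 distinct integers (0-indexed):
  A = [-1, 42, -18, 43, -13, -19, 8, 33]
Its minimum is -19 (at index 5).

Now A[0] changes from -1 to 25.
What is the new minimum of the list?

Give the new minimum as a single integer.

Answer: -19

Derivation:
Old min = -19 (at index 5)
Change: A[0] -1 -> 25
Changed element was NOT the old min.
  New min = min(old_min, new_val) = min(-19, 25) = -19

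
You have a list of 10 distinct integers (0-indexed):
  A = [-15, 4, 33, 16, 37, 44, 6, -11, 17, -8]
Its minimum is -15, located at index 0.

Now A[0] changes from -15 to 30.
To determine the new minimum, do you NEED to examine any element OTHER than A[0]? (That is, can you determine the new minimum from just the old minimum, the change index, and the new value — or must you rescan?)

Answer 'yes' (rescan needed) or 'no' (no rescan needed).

Old min = -15 at index 0
Change at index 0: -15 -> 30
Index 0 WAS the min and new value 30 > old min -15. Must rescan other elements to find the new min.
Needs rescan: yes

Answer: yes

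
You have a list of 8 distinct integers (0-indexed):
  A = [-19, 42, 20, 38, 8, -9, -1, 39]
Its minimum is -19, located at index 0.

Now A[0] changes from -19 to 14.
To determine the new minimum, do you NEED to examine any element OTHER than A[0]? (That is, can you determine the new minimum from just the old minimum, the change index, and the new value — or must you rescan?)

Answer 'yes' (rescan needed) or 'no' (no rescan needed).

Answer: yes

Derivation:
Old min = -19 at index 0
Change at index 0: -19 -> 14
Index 0 WAS the min and new value 14 > old min -19. Must rescan other elements to find the new min.
Needs rescan: yes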